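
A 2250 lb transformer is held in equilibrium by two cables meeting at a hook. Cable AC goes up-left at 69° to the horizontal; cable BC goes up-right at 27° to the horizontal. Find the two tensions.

T_AC = 2016 lb, T_BC = 810.8 lb

ΣF_x = 0: −T_AC·cos69° + T_BC·cos27° = 0 → T_BC = 0.402206·T_AC.
ΣF_y = 0: T_AC·sin69° + T_BC·sin27° = 2250.
Substitute: T_AC·(0.93358 + 0.402206·0.45399) = 2250 → T_AC = 2015.81 ≈ 2016 lb.
Then T_BC = 0.402206 × 2015.81 = 810.8 lb.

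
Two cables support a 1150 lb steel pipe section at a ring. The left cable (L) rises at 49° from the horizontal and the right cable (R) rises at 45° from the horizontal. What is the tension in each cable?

T_L = 815.2 lb, T_R = 756.3 lb

ΣF_x = 0: −T_L·cos49° + T_R·cos45° = 0 → T_R = 0.927808·T_L.
ΣF_y = 0: T_L·sin49° + T_R·sin45° = 1150.
Substitute: T_L·(0.75471 + 0.927808·0.707107) = 1150 → T_L = 815.158 ≈ 815.2 lb.
Then T_R = 0.927808 × 815.158 = 756.3 lb.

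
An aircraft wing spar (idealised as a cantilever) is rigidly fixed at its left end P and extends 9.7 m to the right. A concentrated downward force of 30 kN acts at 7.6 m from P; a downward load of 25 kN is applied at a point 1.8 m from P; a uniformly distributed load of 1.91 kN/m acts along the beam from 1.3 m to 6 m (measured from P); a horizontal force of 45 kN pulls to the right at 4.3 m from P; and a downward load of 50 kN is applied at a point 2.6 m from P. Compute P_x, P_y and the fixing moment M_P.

P_x = -45.00 kN, P_y = 114.0 kN, M_P = 435.8 kN·m

Resultant of the distributed load: 1.91 × 4.7 = 8.977 kN at 3.65 m from P.
ΣF_x = 0: P_x + 45 = 0 → P_x = -45.00 kN.
ΣF_y = 0: P_y − 30 − 25 − 1.91·4.7 − 50 = 0 → P_y = 114.0 kN.
ΣM about P: M_P − 30·7.6 − 25·1.8 − (1.91·4.7)·3.65 − 50·2.6 = 0 → M_P = 435.8 kN·m.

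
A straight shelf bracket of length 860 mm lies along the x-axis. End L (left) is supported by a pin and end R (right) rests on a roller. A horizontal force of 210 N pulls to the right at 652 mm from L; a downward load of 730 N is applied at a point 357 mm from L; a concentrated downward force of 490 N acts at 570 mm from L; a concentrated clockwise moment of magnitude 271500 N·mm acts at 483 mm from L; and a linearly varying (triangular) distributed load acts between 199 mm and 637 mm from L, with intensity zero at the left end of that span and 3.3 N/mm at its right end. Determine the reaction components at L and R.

L_x = -210.0 N, L_y = 586.6 N, R_y = 1356 N

Resultant of the triangular load: ½ × 3.3 × 438 = 722.7 N, acting at 491 mm from L (one-third of the span from the peak).
Moments about L: R_y·860 − 730·357 − 490·570 − 271500 − (½·3.3·438)·491 = 0 → R_y = 1166255.7/860 = 1356.11 ≈ 1356 N.
ΣF_y = 0: L_y + 1356.11 − 730 − 490 − ½·3.3·438 = 0 → L_y = 586.6 N.
ΣF_x = 0: L_x + 210 = 0 → L_x = -210.0 N.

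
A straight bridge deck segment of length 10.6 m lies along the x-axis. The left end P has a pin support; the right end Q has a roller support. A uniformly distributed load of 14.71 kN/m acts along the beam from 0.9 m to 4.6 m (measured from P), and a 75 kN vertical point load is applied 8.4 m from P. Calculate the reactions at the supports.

Resultant of the distributed load: 14.71 × 3.7 = 54.427 kN at 2.75 m from P.
Taking moments about P: Q_y·10.6 − (14.71·3.7)·2.75 − 75·8.4 = 0 → Q_y = 779.67425/10.6 = 73.5542 ≈ 73.55 kN.
ΣF_y = 0: P_y + 73.5542 − 14.71·3.7 − 75 = 0 → P_y = 55.87 kN.
ΣF_x = 0: no horizontal applied forces, so P_x = 0.

P_x = 0, P_y = 55.87 kN, Q_y = 73.55 kN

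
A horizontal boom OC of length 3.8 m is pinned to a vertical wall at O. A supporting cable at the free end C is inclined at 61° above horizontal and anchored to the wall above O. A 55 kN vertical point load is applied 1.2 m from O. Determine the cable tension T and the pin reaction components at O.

T = 19.86 kN, O_x = 9.627 kN, O_y = 37.63 kN

ΣM about O: T·sin61°·3.8 − 55·1.2 = 0 → T = 66/(3.8·0.87462) = 19.8582 ≈ 19.86 kN.
ΣF_x = 0: O_x − T·cos61° = 0 → O_x = 19.8582 × 0.48481 = 9.627 kN.
ΣF_y = 0: O_y + T·sin61° − 55 = 0 → O_y = 55 − 19.8582 × 0.87462 = 37.63 kN.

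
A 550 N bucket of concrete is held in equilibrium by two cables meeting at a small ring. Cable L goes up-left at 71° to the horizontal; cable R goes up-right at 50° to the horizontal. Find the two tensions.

ΣF_x = 0: −T_L·cos71° + T_R·cos50° = 0 → T_R = 0.506494·T_L.
ΣF_y = 0: T_L·sin71° + T_R·sin50° = 550.
Substitute: T_L·(0.945519 + 0.506494·0.766044) = 550 → T_L = 412.444 ≈ 412.4 N.
Then T_R = 0.506494 × 412.444 = 208.9 N.

T_L = 412.4 N, T_R = 208.9 N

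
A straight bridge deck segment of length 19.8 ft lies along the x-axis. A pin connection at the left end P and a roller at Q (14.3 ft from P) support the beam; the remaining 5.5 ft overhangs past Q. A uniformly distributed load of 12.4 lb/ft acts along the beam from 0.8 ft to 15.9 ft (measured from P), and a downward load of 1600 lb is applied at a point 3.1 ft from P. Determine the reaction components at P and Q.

P_x = 0, P_y = 1331 lb, Q_y = 456.2 lb

Resultant of the distributed load: 12.4 × 15.1 = 187.24 lb at 8.35 ft from P.
ΣM about P: Q_y·14.3 − (12.4·15.1)·8.35 − 1600·3.1 = 0 → Q_y = 6523.454/14.3 = 456.186 ≈ 456.2 lb.
ΣF_y = 0: P_y + 456.186 − 12.4·15.1 − 1600 = 0 → P_y = 1331 lb.
ΣF_x = 0: no horizontal applied forces, so P_x = 0.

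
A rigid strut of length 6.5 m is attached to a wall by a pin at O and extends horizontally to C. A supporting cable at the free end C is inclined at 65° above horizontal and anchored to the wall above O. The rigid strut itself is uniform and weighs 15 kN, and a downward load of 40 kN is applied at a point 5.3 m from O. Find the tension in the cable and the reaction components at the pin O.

ΣM about O: T·sin65°·6.5 − 15·3.25 − 40·5.3 = 0 → T = 260.75/(6.5·0.906308) = 44.2624 ≈ 44.26 kN.
ΣF_x = 0: O_x − T·cos65° = 0 → O_x = 44.2624 × 0.422618 = 18.71 kN.
ΣF_y = 0: O_y + T·sin65° − 15 − 40 = 0 → O_y = 55 − 44.2624 × 0.906308 = 14.88 kN.

T = 44.26 kN, O_x = 18.71 kN, O_y = 14.88 kN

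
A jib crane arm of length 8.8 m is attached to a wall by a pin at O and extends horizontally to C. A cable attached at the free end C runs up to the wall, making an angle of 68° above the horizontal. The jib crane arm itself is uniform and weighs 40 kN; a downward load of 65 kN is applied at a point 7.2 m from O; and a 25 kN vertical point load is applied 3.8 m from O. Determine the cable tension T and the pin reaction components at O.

ΣM about O: T·sin68°·8.8 − 40·4.4 − 65·7.2 − 25·3.8 = 0 → T = 739/(8.8·0.927184) = 90.5724 ≈ 90.57 kN.
ΣF_x = 0: O_x − T·cos68° = 0 → O_x = 90.5724 × 0.374607 = 33.93 kN.
ΣF_y = 0: O_y + T·sin68° − 40 − 65 − 25 = 0 → O_y = 130 − 90.5724 × 0.927184 = 46.02 kN.

T = 90.57 kN, O_x = 33.93 kN, O_y = 46.02 kN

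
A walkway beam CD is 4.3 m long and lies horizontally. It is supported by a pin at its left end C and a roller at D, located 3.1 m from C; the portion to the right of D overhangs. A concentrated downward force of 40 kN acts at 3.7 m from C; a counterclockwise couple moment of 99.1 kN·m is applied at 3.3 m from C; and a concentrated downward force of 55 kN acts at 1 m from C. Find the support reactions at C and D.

C_x = 0, C_y = 61.48 kN, D_y = 33.52 kN

ΣM about C: D_y·3.1 − 40·3.7 + 99.1 − 55·1 = 0 → D_y = 103.9/3.1 = 33.5161 ≈ 33.52 kN.
ΣF_y = 0: C_y + 33.5161 − 40 − 55 = 0 → C_y = 61.48 kN.
ΣF_x = 0: no horizontal applied forces, so C_x = 0.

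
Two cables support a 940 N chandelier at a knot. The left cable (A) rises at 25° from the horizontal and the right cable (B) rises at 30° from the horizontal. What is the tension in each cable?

T_A = 993.8 N, T_B = 1040 N

ΣF_x = 0: −T_A·cos25° + T_B·cos30° = 0 → T_B = 1.04651·T_A.
ΣF_y = 0: T_A·sin25° + T_B·sin30° = 940.
Substitute: T_A·(0.422618 + 1.04651·0.5) = 940 → T_A = 993.791 ≈ 993.8 N.
Then T_B = 1.04651 × 993.791 = 1040 N.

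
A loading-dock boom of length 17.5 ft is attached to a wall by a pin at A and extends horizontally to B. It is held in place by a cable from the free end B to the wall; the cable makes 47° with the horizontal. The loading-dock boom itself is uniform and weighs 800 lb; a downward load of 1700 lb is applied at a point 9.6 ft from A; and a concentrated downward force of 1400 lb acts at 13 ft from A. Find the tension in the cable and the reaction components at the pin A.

ΣM about A: T·sin47°·17.5 − 800·8.75 − 1700·9.6 − 1400·13 = 0 → T = 41520/(17.5·0.731354) = 3244.08 ≈ 3244 lb.
ΣF_x = 0: A_x − T·cos47° = 0 → A_x = 3244.08 × 0.681998 = 2212 lb.
ΣF_y = 0: A_y + T·sin47° − 800 − 1700 − 1400 = 0 → A_y = 3900 − 3244.08 × 0.731354 = 1527 lb.

T = 3244 lb, A_x = 2212 lb, A_y = 1527 lb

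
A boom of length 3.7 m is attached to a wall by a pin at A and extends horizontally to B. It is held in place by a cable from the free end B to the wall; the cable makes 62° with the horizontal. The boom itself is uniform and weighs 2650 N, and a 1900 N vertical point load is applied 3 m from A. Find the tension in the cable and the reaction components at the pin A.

ΣM about A: T·sin62°·3.7 − 2650·1.85 − 1900·3 = 0 → T = 10602.5/(3.7·0.882948) = 3245.42 ≈ 3245 N.
ΣF_x = 0: A_x − T·cos62° = 0 → A_x = 3245.42 × 0.469472 = 1524 N.
ΣF_y = 0: A_y + T·sin62° − 2650 − 1900 = 0 → A_y = 4550 − 3245.42 × 0.882948 = 1684 N.

T = 3245 N, A_x = 1524 N, A_y = 1684 N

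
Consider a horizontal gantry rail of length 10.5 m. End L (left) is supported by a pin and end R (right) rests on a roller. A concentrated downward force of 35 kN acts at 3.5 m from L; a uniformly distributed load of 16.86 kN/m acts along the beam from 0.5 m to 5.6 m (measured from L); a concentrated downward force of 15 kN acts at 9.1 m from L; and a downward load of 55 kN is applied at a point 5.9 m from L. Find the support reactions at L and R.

Resultant of the distributed load: 16.86 × 5.1 = 85.986 kN at 3.05 m from L.
Moments about L: R_y·10.5 − 35·3.5 − (16.86·5.1)·3.05 − 15·9.1 − 55·5.9 = 0 → R_y = 845.7573/10.5 = 80.5483 ≈ 80.55 kN.
ΣF_y = 0: L_y + 80.5483 − 35 − 16.86·5.1 − 15 − 55 = 0 → L_y = 110.4 kN.
ΣF_x = 0: no horizontal applied forces, so L_x = 0.

L_x = 0, L_y = 110.4 kN, R_y = 80.55 kN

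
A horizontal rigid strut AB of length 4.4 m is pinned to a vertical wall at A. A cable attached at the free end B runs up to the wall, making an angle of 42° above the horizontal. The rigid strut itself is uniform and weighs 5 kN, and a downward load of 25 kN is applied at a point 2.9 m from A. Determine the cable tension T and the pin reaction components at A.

ΣM about A: T·sin42°·4.4 − 5·2.2 − 25·2.9 = 0 → T = 83.5/(4.4·0.669131) = 28.3611 ≈ 28.36 kN.
ΣF_x = 0: A_x − T·cos42° = 0 → A_x = 28.3611 × 0.743145 = 21.08 kN.
ΣF_y = 0: A_y + T·sin42° − 5 − 25 = 0 → A_y = 30 − 28.3611 × 0.669131 = 11.02 kN.

T = 28.36 kN, A_x = 21.08 kN, A_y = 11.02 kN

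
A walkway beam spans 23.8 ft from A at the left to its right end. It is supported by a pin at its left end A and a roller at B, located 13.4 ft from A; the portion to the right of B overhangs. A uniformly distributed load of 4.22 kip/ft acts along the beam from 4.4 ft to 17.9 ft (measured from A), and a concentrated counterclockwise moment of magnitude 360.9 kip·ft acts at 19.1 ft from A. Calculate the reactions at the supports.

Resultant of the distributed load: 4.22 × 13.5 = 56.97 kip at 11.15 ft from A.
Moments about A: B_y·13.4 − (4.22·13.5)·11.15 + 360.9 = 0 → B_y = 274.3155/13.4 = 20.4713 ≈ 20.47 kip.
ΣF_y = 0: A_y + 20.4713 − 4.22·13.5 = 0 → A_y = 36.50 kip.
ΣF_x = 0: no horizontal applied forces, so A_x = 0.

A_x = 0, A_y = 36.50 kip, B_y = 20.47 kip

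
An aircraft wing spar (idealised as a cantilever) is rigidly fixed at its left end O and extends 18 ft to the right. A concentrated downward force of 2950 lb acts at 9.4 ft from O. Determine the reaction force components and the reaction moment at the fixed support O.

O_x = 0, O_y = 2950 lb, M_O = 27730 lb·ft

ΣF_x = 0: O_x = 0.
ΣF_y = 0: O_y − 2950 = 0 → O_y = 2950 lb.
ΣM about O: M_O − 2950·9.4 = 0 → M_O = 27730 lb·ft.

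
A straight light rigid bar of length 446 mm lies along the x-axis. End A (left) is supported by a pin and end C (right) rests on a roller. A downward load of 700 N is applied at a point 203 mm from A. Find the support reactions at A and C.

A_x = 0, A_y = 381.4 N, C_y = 318.6 N

Moments about A: C_y·446 − 700·203 = 0 → C_y = 142100/446 = 318.61 ≈ 318.6 N.
ΣF_y = 0: A_y + 318.61 − 700 = 0 → A_y = 381.4 N.
ΣF_x = 0: no horizontal applied forces, so A_x = 0.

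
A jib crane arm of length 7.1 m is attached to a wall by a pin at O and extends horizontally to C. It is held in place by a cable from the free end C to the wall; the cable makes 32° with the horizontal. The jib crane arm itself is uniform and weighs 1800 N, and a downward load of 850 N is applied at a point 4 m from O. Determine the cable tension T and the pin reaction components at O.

ΣM about O: T·sin32°·7.1 − 1800·3.55 − 850·4 = 0 → T = 9790/(7.1·0.529919) = 2602.05 ≈ 2602 N.
ΣF_x = 0: O_x − T·cos32° = 0 → O_x = 2602.05 × 0.848048 = 2207 N.
ΣF_y = 0: O_y + T·sin32° − 1800 − 850 = 0 → O_y = 2650 − 2602.05 × 0.529919 = 1271 N.

T = 2602 N, O_x = 2207 N, O_y = 1271 N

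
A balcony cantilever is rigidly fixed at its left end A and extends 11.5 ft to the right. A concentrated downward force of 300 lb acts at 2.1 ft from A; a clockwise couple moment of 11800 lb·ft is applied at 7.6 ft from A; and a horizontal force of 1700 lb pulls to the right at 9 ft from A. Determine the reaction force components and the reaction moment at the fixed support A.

A_x = -1700 lb, A_y = 300.0 lb, M_A = 12430 lb·ft

ΣF_x = 0: A_x + 1700 = 0 → A_x = -1700 lb.
ΣF_y = 0: A_y − 300 = 0 → A_y = 300.0 lb.
ΣM about A: M_A − 300·2.1 − 11800 = 0 → M_A = 12430 lb·ft.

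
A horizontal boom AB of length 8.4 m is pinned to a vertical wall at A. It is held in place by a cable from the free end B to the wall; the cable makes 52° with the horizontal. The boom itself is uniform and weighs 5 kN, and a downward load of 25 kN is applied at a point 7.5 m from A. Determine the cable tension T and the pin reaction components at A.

ΣM about A: T·sin52°·8.4 − 5·4.2 − 25·7.5 = 0 → T = 208.5/(8.4·0.788011) = 31.4988 ≈ 31.50 kN.
ΣF_x = 0: A_x − T·cos52° = 0 → A_x = 31.4988 × 0.615661 = 19.39 kN.
ΣF_y = 0: A_y + T·sin52° − 5 − 25 = 0 → A_y = 30 − 31.4988 × 0.788011 = 5.179 kN.

T = 31.50 kN, A_x = 19.39 kN, A_y = 5.179 kN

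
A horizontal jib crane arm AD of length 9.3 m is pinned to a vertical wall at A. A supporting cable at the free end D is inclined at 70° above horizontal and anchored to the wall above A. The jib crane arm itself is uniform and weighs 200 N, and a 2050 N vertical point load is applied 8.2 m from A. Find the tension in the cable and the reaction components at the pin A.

T = 2030 N, A_x = 694.3 N, A_y = 342.5 N

ΣM about A: T·sin70°·9.3 − 200·4.65 − 2050·8.2 = 0 → T = 17740/(9.3·0.939693) = 2029.95 ≈ 2030 N.
ΣF_x = 0: A_x − T·cos70° = 0 → A_x = 2029.95 × 0.34202 = 694.3 N.
ΣF_y = 0: A_y + T·sin70° − 200 − 2050 = 0 → A_y = 2250 − 2029.95 × 0.939693 = 342.5 N.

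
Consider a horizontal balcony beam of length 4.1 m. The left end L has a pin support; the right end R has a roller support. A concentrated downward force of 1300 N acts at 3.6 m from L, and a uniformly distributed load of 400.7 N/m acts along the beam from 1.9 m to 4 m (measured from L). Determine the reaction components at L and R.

Resultant of the distributed load: 400.7 × 2.1 = 841.47 N at 2.95 m from L.
Taking moments about L: R_y·4.1 − 1300·3.6 − (400.7·2.1)·2.95 = 0 → R_y = 7162.3365/4.1 = 1746.91 ≈ 1747 N.
ΣF_y = 0: L_y + 1746.91 − 1300 − 400.7·2.1 = 0 → L_y = 394.6 N.
ΣF_x = 0: no horizontal applied forces, so L_x = 0.

L_x = 0, L_y = 394.6 N, R_y = 1747 N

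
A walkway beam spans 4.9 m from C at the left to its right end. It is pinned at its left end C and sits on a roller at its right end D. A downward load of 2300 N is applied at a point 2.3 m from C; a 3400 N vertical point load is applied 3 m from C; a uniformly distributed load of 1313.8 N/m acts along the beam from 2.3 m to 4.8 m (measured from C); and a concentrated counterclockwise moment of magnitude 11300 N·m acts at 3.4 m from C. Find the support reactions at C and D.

Resultant of the distributed load: 1313.8 × 2.5 = 3284.5 N at 3.55 m from C.
Moments about C: D_y·4.9 − 2300·2.3 − 3400·3 − (1313.8·2.5)·3.55 + 11300 = 0 → D_y = 15849.975/4.9 = 3234.69 ≈ 3235 N.
ΣF_y = 0: C_y + 3234.69 − 2300 − 3400 − 1313.8·2.5 = 0 → C_y = 5750 N.
ΣF_x = 0: no horizontal applied forces, so C_x = 0.

C_x = 0, C_y = 5750 N, D_y = 3235 N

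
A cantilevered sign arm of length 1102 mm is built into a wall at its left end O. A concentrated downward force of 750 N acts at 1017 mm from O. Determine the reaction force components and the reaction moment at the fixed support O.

O_x = 0, O_y = 750.0 N, M_O = 762800 N·mm

ΣF_x = 0: O_x = 0.
ΣF_y = 0: O_y − 750 = 0 → O_y = 750.0 N.
ΣM about O: M_O − 750·1017 = 0 → M_O = 762800 N·mm.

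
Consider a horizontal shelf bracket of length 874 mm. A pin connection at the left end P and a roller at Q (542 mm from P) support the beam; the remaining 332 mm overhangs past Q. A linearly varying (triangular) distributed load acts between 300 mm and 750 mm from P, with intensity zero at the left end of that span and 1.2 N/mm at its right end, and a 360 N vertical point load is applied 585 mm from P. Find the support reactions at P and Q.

P_x = 0, P_y = -57.45 N, Q_y = 687.5 N

Resultant of the triangular load: ½ × 1.2 × 450 = 270 N, acting at 600 mm from P (one-third of the span from the peak).
Taking moments about P: Q_y·542 − (½·1.2·450)·600 − 360·585 = 0 → Q_y = 372600/542 = 687.454 ≈ 687.5 N.
ΣF_y = 0: P_y + 687.454 − ½·1.2·450 − 360 = 0 → P_y = -57.45 N.
ΣF_x = 0: no horizontal applied forces, so P_x = 0.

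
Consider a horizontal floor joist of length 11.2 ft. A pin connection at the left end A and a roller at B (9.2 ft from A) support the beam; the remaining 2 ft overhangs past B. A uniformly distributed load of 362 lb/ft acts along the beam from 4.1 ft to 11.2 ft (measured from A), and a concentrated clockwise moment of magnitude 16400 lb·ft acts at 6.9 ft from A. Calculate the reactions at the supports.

A_x = 0, A_y = -1350 lb, B_y = 3920 lb

Resultant of the distributed load: 362 × 7.1 = 2570.2 lb at 7.65 ft from A.
ΣM about A: B_y·9.2 − (362·7.1)·7.65 − 16400 = 0 → B_y = 36062.03/9.2 = 3919.79 ≈ 3920 lb.
ΣF_y = 0: A_y + 3919.79 − 362·7.1 = 0 → A_y = -1350 lb.
ΣF_x = 0: no horizontal applied forces, so A_x = 0.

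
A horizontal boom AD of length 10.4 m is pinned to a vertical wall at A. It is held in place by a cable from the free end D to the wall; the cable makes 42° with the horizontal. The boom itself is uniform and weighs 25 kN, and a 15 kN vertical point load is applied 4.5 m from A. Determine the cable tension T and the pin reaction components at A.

T = 28.38 kN, A_x = 21.09 kN, A_y = 21.01 kN

ΣM about A: T·sin42°·10.4 − 25·5.2 − 15·4.5 = 0 → T = 197.5/(10.4·0.669131) = 28.3807 ≈ 28.38 kN.
ΣF_x = 0: A_x − T·cos42° = 0 → A_x = 28.3807 × 0.743145 = 21.09 kN.
ΣF_y = 0: A_y + T·sin42° − 25 − 15 = 0 → A_y = 40 − 28.3807 × 0.669131 = 21.01 kN.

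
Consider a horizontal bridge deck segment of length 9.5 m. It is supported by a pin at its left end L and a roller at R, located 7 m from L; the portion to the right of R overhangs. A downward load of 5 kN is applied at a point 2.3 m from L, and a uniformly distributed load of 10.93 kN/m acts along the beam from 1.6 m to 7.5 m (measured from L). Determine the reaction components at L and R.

Resultant of the distributed load: 10.93 × 5.9 = 64.487 kN at 4.55 m from L.
Moments about L: R_y·7 − 5·2.3 − (10.93·5.9)·4.55 = 0 → R_y = 304.91585/7 = 43.5594 ≈ 43.56 kN.
ΣF_y = 0: L_y + 43.5594 − 5 − 10.93·5.9 = 0 → L_y = 25.93 kN.
ΣF_x = 0: no horizontal applied forces, so L_x = 0.

L_x = 0, L_y = 25.93 kN, R_y = 43.56 kN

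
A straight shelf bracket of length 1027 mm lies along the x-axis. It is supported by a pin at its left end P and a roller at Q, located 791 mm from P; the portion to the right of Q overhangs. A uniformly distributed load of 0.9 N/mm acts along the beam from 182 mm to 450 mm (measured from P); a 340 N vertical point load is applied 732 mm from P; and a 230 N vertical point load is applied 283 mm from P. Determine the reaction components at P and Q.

P_x = 0, P_y = 317.9 N, Q_y = 493.3 N

Resultant of the distributed load: 0.9 × 268 = 241.2 N at 316 mm from P.
Moments about P: Q_y·791 − (0.9·268)·316 − 340·732 − 230·283 = 0 → Q_y = 390189.2/791 = 493.286 ≈ 493.3 N.
ΣF_y = 0: P_y + 493.286 − 0.9·268 − 340 − 230 = 0 → P_y = 317.9 N.
ΣF_x = 0: no horizontal applied forces, so P_x = 0.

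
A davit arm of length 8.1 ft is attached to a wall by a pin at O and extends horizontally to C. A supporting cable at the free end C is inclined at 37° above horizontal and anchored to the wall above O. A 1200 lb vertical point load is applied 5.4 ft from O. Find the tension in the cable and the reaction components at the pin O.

T = 1329 lb, O_x = 1062 lb, O_y = 400.0 lb

ΣM about O: T·sin37°·8.1 − 1200·5.4 = 0 → T = 6480/(8.1·0.601815) = 1329.31 ≈ 1329 lb.
ΣF_x = 0: O_x − T·cos37° = 0 → O_x = 1329.31 × 0.798636 = 1062 lb.
ΣF_y = 0: O_y + T·sin37° − 1200 = 0 → O_y = 1200 − 1329.31 × 0.601815 = 400.0 lb.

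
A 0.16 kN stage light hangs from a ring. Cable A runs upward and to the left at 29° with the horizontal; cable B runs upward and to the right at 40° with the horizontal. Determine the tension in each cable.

ΣF_x = 0: −T_A·cos29° + T_B·cos40° = 0 → T_B = 1.14173·T_A.
ΣF_y = 0: T_A·sin29° + T_B·sin40° = 0.16.
Substitute: T_A·(0.48481 + 1.14173·0.642788) = 0.16 → T_A = 0.131287 ≈ 0.1313 kN.
Then T_B = 1.14173 × 0.131287 = 0.1499 kN.

T_A = 0.1313 kN, T_B = 0.1499 kN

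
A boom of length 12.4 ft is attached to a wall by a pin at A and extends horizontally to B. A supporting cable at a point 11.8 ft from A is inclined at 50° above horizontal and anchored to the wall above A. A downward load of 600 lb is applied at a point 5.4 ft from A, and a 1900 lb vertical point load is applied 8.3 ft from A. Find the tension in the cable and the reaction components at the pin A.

ΣM about A: T·sin50°·11.8 − 600·5.4 − 1900·8.3 = 0 → T = 19010/(11.8·0.766044) = 2103.03 ≈ 2103 lb.
ΣF_x = 0: A_x − T·cos50° = 0 → A_x = 2103.03 × 0.642788 = 1352 lb.
ΣF_y = 0: A_y + T·sin50° − 600 − 1900 = 0 → A_y = 2500 − 2103.03 × 0.766044 = 889.0 lb.

T = 2103 lb, A_x = 1352 lb, A_y = 889.0 lb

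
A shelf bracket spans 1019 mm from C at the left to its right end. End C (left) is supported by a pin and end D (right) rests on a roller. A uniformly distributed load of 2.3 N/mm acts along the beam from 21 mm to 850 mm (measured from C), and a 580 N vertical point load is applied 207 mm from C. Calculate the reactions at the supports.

C_x = 0, C_y = 1554 N, D_y = 932.7 N

Resultant of the distributed load: 2.3 × 829 = 1906.7 N at 435.5 mm from C.
ΣM about C: D_y·1019 − (2.3·829)·435.5 − 580·207 = 0 → D_y = 950427.85/1019 = 932.706 ≈ 932.7 N.
ΣF_y = 0: C_y + 932.706 − 2.3·829 − 580 = 0 → C_y = 1554 N.
ΣF_x = 0: no horizontal applied forces, so C_x = 0.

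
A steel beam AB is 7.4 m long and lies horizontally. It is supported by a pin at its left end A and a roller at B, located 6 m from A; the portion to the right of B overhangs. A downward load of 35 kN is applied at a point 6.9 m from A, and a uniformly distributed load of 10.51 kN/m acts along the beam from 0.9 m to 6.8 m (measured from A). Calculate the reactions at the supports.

Resultant of the distributed load: 10.51 × 5.9 = 62.009 kN at 3.85 m from A.
ΣM about A: B_y·6 − 35·6.9 − (10.51·5.9)·3.85 = 0 → B_y = 480.23465/6 = 80.0391 ≈ 80.04 kN.
ΣF_y = 0: A_y + 80.0391 − 35 − 10.51·5.9 = 0 → A_y = 16.97 kN.
ΣF_x = 0: no horizontal applied forces, so A_x = 0.

A_x = 0, A_y = 16.97 kN, B_y = 80.04 kN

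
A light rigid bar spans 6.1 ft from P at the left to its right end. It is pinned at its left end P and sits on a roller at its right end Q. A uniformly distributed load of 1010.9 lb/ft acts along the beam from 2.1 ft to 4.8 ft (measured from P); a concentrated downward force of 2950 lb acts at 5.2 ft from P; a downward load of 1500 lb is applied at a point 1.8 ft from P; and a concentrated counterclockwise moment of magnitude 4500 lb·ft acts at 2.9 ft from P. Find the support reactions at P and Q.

P_x = 0, P_y = 3416 lb, Q_y = 3763 lb

Resultant of the distributed load: 1010.9 × 2.7 = 2729.43 lb at 3.45 ft from P.
Moments about P: Q_y·6.1 − (1010.9·2.7)·3.45 − 2950·5.2 − 1500·1.8 + 4500 = 0 → Q_y = 22956.5335/6.1 = 3763.37 ≈ 3763 lb.
ΣF_y = 0: P_y + 3763.37 − 1010.9·2.7 − 2950 − 1500 = 0 → P_y = 3416 lb.
ΣF_x = 0: no horizontal applied forces, so P_x = 0.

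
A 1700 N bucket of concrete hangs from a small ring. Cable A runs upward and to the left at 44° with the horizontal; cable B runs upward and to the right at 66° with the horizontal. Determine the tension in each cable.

T_A = 735.8 N, T_B = 1301 N

ΣF_x = 0: −T_A·cos44° + T_B·cos66° = 0 → T_B = 1.76856·T_A.
ΣF_y = 0: T_A·sin44° + T_B·sin66° = 1700.
Substitute: T_A·(0.694658 + 1.76856·0.913545) = 1700 → T_A = 735.83 ≈ 735.8 N.
Then T_B = 1.76856 × 735.83 = 1301 N.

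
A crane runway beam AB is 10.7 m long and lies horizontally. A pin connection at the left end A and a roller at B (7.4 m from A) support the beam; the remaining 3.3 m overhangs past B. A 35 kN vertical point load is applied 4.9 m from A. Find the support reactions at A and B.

ΣM about A: B_y·7.4 − 35·4.9 = 0 → B_y = 171.5/7.4 = 23.1757 ≈ 23.18 kN.
ΣF_y = 0: A_y + 23.1757 − 35 = 0 → A_y = 11.82 kN.
ΣF_x = 0: no horizontal applied forces, so A_x = 0.

A_x = 0, A_y = 11.82 kN, B_y = 23.18 kN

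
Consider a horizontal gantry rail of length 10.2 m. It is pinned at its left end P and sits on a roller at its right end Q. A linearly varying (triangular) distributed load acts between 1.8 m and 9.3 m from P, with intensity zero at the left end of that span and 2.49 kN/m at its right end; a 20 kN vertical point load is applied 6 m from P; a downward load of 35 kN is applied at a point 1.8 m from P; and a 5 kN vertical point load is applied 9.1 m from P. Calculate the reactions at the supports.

Resultant of the triangular load: ½ × 2.49 × 7.5 = 9.3375 kN, acting at 6.8 m from P (one-third of the span from the peak).
ΣM about P: Q_y·10.2 − (½·2.49·7.5)·6.8 − 20·6 − 35·1.8 − 5·9.1 = 0 → Q_y = 291.995/10.2 = 28.627 ≈ 28.63 kN.
ΣF_y = 0: P_y + 28.627 − ½·2.49·7.5 − 20 − 35 − 5 = 0 → P_y = 40.71 kN.
ΣF_x = 0: no horizontal applied forces, so P_x = 0.

P_x = 0, P_y = 40.71 kN, Q_y = 28.63 kN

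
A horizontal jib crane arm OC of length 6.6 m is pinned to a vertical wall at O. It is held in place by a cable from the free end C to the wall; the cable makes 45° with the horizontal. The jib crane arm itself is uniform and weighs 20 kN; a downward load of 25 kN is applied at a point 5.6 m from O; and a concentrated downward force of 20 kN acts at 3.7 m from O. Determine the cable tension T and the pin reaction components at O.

T = 60.00 kN, O_x = 42.42 kN, O_y = 22.58 kN

ΣM about O: T·sin45°·6.6 − 20·3.3 − 25·5.6 − 20·3.7 = 0 → T = 280/(6.6·0.707107) = 59.9969 ≈ 60.00 kN.
ΣF_x = 0: O_x − T·cos45° = 0 → O_x = 59.9969 × 0.707107 = 42.42 kN.
ΣF_y = 0: O_y + T·sin45° − 20 − 25 − 20 = 0 → O_y = 65 − 59.9969 × 0.707107 = 22.58 kN.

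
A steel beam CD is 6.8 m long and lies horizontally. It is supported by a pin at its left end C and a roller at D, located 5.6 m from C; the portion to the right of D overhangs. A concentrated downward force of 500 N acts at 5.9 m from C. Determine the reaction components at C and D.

ΣM about C: D_y·5.6 − 500·5.9 = 0 → D_y = 2950/5.6 = 526.786 ≈ 526.8 N.
ΣF_y = 0: C_y + 526.786 − 500 = 0 → C_y = -26.79 N.
ΣF_x = 0: no horizontal applied forces, so C_x = 0.

C_x = 0, C_y = -26.79 N, D_y = 526.8 N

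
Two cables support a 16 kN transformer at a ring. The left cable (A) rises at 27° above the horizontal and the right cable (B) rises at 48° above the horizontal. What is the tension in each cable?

T_A = 11.08 kN, T_B = 14.76 kN

ΣF_x = 0: −T_A·cos27° + T_B·cos48° = 0 → T_B = 1.33159·T_A.
ΣF_y = 0: T_A·sin27° + T_B·sin48° = 16.
Substitute: T_A·(0.45399 + 1.33159·0.743145) = 16 → T_A = 11.0838 ≈ 11.08 kN.
Then T_B = 1.33159 × 11.0838 = 14.76 kN.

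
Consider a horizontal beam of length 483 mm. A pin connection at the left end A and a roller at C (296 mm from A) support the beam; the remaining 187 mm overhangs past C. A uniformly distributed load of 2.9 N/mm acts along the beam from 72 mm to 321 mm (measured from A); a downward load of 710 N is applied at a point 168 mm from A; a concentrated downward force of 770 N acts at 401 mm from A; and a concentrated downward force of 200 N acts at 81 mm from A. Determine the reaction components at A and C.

Resultant of the distributed load: 2.9 × 249 = 722.1 N at 196.5 mm from A.
Moments about A: C_y·296 − (2.9·249)·196.5 − 710·168 − 770·401 − 200·81 = 0 → C_y = 586142.65/296 = 1980.21 ≈ 1980 N.
ΣF_y = 0: A_y + 1980.21 − 2.9·249 − 710 − 770 − 200 = 0 → A_y = 421.9 N.
ΣF_x = 0: no horizontal applied forces, so A_x = 0.

A_x = 0, A_y = 421.9 N, C_y = 1980 N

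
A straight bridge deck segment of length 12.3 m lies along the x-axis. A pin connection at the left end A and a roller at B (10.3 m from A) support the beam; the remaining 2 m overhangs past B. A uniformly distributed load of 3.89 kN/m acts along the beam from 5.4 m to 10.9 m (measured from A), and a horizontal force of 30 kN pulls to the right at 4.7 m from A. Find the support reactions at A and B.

Resultant of the distributed load: 3.89 × 5.5 = 21.395 kN at 8.15 m from A.
Moments about A: B_y·10.3 − (3.89·5.5)·8.15 = 0 → B_y = 174.36925/10.3 = 16.9291 ≈ 16.93 kN.
ΣF_y = 0: A_y + 16.9291 − 3.89·5.5 = 0 → A_y = 4.466 kN.
ΣF_x = 0: A_x + 30 = 0 → A_x = -30.00 kN.

A_x = -30.00 kN, A_y = 4.466 kN, B_y = 16.93 kN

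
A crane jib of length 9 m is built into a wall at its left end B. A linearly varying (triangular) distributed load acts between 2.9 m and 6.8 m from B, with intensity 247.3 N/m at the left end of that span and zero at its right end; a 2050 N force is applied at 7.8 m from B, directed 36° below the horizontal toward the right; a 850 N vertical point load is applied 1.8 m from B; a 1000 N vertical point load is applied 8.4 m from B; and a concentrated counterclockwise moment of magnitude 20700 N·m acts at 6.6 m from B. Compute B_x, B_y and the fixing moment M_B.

Resultant of the triangular load: ½ × 247.3 × 3.9 = 482.235 N, acting at 4.2 m from B (one-third of the span from the peak).
ΣF_x = 0: B_x + 2050·cos36° = 0 → B_x = -1658 N.
ΣF_y = 0: B_y − ½·247.3·3.9 − 2050·sin36° − 850 − 1000 = 0 → B_y = 3537 N.
ΣM about B: M_B − (½·247.3·3.9)·4.2 − 2050·sin36°·7.8 − 850·1.8 − 1000·8.4 + 20700 = 0 → M_B = 654.1 N·m.

B_x = -1658 N, B_y = 3537 N, M_B = 654.1 N·m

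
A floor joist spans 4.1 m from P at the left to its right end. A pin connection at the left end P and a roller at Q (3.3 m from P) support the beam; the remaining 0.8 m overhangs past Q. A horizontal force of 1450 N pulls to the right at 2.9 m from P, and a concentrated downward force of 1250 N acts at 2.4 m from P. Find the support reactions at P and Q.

ΣM about P: Q_y·3.3 − 1250·2.4 = 0 → Q_y = 3000/3.3 = 909.091 ≈ 909.1 N.
ΣF_y = 0: P_y + 909.091 − 1250 = 0 → P_y = 340.9 N.
ΣF_x = 0: P_x + 1450 = 0 → P_x = -1450 N.

P_x = -1450 N, P_y = 340.9 N, Q_y = 909.1 N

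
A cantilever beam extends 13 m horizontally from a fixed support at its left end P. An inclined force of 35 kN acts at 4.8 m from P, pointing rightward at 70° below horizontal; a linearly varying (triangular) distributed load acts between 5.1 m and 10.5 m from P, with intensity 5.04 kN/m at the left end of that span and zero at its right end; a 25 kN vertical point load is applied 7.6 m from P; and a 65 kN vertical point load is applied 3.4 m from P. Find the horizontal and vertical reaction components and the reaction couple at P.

Resultant of the triangular load: ½ × 5.04 × 5.4 = 13.608 kN, acting at 6.9 m from P (one-third of the span from the peak).
ΣF_x = 0: P_x + 35·cos70° = 0 → P_x = -11.97 kN.
ΣF_y = 0: P_y − 35·sin70° − ½·5.04·5.4 − 25 − 65 = 0 → P_y = 136.5 kN.
ΣM about P: M_P − 35·sin70°·4.8 − (½·5.04·5.4)·6.9 − 25·7.6 − 65·3.4 = 0 → M_P = 662.8 kN·m.

P_x = -11.97 kN, P_y = 136.5 kN, M_P = 662.8 kN·m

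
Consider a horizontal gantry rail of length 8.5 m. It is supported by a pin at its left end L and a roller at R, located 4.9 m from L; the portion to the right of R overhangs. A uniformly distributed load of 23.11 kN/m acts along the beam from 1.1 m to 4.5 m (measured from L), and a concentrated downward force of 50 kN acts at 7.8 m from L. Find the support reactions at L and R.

L_x = 0, L_y = 4.083 kN, R_y = 124.5 kN

Resultant of the distributed load: 23.11 × 3.4 = 78.574 kN at 2.8 m from L.
Moments about L: R_y·4.9 − (23.11·3.4)·2.8 − 50·7.8 = 0 → R_y = 610.0072/4.9 = 124.491 ≈ 124.5 kN.
ΣF_y = 0: L_y + 124.491 − 23.11·3.4 − 50 = 0 → L_y = 4.083 kN.
ΣF_x = 0: no horizontal applied forces, so L_x = 0.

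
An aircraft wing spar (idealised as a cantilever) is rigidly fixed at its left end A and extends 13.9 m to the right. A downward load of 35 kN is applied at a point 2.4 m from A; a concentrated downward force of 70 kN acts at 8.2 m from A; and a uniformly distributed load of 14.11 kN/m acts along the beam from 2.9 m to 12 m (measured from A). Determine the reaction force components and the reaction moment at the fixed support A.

Resultant of the distributed load: 14.11 × 9.1 = 128.401 kN at 7.45 m from A.
ΣF_x = 0: A_x = 0.
ΣF_y = 0: A_y − 35 − 70 − 14.11·9.1 = 0 → A_y = 233.4 kN.
ΣM about A: M_A − 35·2.4 − 70·8.2 − (14.11·9.1)·7.45 = 0 → M_A = 1615 kN·m.

A_x = 0, A_y = 233.4 kN, M_A = 1615 kN·m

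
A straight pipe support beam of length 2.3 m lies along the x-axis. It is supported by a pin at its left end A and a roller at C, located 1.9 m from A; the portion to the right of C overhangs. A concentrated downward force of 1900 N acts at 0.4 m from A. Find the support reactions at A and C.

A_x = 0, A_y = 1500 N, C_y = 400.0 N

ΣM about A: C_y·1.9 − 1900·0.4 = 0 → C_y = 760/1.9 = 400.0 N.
ΣF_y = 0: A_y + 400 − 1900 = 0 → A_y = 1500 N.
ΣF_x = 0: no horizontal applied forces, so A_x = 0.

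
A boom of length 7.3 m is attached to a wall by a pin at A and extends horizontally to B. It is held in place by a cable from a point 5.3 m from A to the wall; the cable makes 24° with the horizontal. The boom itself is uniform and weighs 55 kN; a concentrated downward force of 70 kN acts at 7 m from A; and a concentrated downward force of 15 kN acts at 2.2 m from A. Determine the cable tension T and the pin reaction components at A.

T = 335.7 kN, A_x = 306.7 kN, A_y = 3.443 kN

ΣM about A: T·sin24°·5.3 − 55·3.65 − 70·7 − 15·2.2 = 0 → T = 723.75/(5.3·0.406737) = 335.737 ≈ 335.7 kN.
ΣF_x = 0: A_x − T·cos24° = 0 → A_x = 335.737 × 0.913545 = 306.7 kN.
ΣF_y = 0: A_y + T·sin24° − 55 − 70 − 15 = 0 → A_y = 140 − 335.737 × 0.406737 = 3.443 kN.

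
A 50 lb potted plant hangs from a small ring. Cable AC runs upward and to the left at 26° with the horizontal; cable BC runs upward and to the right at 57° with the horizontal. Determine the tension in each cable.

ΣF_x = 0: −T_AC·cos26° + T_BC·cos57° = 0 → T_BC = 1.65026·T_AC.
ΣF_y = 0: T_AC·sin26° + T_BC·sin57° = 50.
Substitute: T_AC·(0.438371 + 1.65026·0.838671) = 50 → T_AC = 27.4364 ≈ 27.44 lb.
Then T_BC = 1.65026 × 27.4364 = 45.28 lb.

T_AC = 27.44 lb, T_BC = 45.28 lb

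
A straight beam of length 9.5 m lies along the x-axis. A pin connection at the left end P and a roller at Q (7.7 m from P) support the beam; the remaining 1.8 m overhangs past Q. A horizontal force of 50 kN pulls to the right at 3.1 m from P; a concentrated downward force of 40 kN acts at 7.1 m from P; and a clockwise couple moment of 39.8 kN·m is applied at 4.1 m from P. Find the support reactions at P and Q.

P_x = -50.00 kN, P_y = -2.052 kN, Q_y = 42.05 kN

Moments about P: Q_y·7.7 − 40·7.1 − 39.8 = 0 → Q_y = 323.8/7.7 = 42.0519 ≈ 42.05 kN.
ΣF_y = 0: P_y + 42.0519 − 40 = 0 → P_y = -2.052 kN.
ΣF_x = 0: P_x + 50 = 0 → P_x = -50.00 kN.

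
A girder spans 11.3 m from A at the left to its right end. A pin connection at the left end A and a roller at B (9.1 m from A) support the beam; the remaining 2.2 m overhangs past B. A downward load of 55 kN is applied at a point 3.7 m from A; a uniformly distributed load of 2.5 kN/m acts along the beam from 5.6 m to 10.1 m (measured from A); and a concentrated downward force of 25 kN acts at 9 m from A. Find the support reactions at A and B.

Resultant of the distributed load: 2.5 × 4.5 = 11.25 kN at 7.85 m from A.
Taking moments about A: B_y·9.1 − 55·3.7 − (2.5·4.5)·7.85 − 25·9 = 0 → B_y = 516.8125/9.1 = 56.7926 ≈ 56.79 kN.
ΣF_y = 0: A_y + 56.7926 − 55 − 2.5·4.5 − 25 = 0 → A_y = 34.46 kN.
ΣF_x = 0: no horizontal applied forces, so A_x = 0.

A_x = 0, A_y = 34.46 kN, B_y = 56.79 kN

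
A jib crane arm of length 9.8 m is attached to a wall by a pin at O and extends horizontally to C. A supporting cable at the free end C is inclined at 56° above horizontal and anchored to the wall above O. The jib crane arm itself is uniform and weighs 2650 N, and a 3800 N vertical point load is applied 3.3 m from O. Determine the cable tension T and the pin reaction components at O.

ΣM about O: T·sin56°·9.8 − 2650·4.9 − 3800·3.3 = 0 → T = 25525/(9.8·0.829038) = 3141.7 ≈ 3142 N.
ΣF_x = 0: O_x − T·cos56° = 0 → O_x = 3141.7 × 0.559193 = 1757 N.
ΣF_y = 0: O_y + T·sin56° − 2650 − 3800 = 0 → O_y = 6450 − 3141.7 × 0.829038 = 3845 N.

T = 3142 N, O_x = 1757 N, O_y = 3845 N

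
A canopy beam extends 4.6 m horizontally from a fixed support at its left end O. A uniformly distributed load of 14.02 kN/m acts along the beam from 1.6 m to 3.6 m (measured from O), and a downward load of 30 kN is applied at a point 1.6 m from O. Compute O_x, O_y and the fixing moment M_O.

O_x = 0, O_y = 58.04 kN, M_O = 120.9 kN·m

Resultant of the distributed load: 14.02 × 2 = 28.04 kN at 2.6 m from O.
ΣF_x = 0: O_x = 0.
ΣF_y = 0: O_y − 14.02·2 − 30 = 0 → O_y = 58.04 kN.
ΣM about O: M_O − (14.02·2)·2.6 − 30·1.6 = 0 → M_O = 120.9 kN·m.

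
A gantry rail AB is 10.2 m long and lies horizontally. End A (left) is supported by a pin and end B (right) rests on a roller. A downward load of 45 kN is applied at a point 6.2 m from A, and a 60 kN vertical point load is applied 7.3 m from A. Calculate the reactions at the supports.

A_x = 0, A_y = 34.71 kN, B_y = 70.29 kN

Moments about A: B_y·10.2 − 45·6.2 − 60·7.3 = 0 → B_y = 717/10.2 = 70.2941 ≈ 70.29 kN.
ΣF_y = 0: A_y + 70.2941 − 45 − 60 = 0 → A_y = 34.71 kN.
ΣF_x = 0: no horizontal applied forces, so A_x = 0.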